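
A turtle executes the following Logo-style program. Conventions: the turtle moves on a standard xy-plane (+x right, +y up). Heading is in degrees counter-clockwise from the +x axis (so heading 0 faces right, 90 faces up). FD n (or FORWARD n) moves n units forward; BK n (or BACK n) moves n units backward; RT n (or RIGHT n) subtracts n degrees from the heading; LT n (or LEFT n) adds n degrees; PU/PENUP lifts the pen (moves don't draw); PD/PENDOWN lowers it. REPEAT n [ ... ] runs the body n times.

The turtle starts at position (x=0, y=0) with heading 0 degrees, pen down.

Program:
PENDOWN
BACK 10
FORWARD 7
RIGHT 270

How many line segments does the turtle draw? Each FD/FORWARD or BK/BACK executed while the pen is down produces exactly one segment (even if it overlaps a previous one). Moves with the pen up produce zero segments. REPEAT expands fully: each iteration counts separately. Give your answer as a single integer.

Answer: 2

Derivation:
Executing turtle program step by step:
Start: pos=(0,0), heading=0, pen down
PD: pen down
BK 10: (0,0) -> (-10,0) [heading=0, draw]
FD 7: (-10,0) -> (-3,0) [heading=0, draw]
RT 270: heading 0 -> 90
Final: pos=(-3,0), heading=90, 2 segment(s) drawn
Segments drawn: 2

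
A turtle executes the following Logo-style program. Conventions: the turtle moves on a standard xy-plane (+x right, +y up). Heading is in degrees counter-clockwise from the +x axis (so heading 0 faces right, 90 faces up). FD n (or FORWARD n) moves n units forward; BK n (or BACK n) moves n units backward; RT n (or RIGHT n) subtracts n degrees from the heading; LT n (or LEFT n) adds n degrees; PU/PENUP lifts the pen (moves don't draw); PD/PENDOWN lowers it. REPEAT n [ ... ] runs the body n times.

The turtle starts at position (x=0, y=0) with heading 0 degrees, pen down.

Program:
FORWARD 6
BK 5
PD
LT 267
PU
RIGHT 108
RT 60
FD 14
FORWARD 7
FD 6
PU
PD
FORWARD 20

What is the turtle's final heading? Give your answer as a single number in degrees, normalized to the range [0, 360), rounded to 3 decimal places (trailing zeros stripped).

Answer: 99

Derivation:
Executing turtle program step by step:
Start: pos=(0,0), heading=0, pen down
FD 6: (0,0) -> (6,0) [heading=0, draw]
BK 5: (6,0) -> (1,0) [heading=0, draw]
PD: pen down
LT 267: heading 0 -> 267
PU: pen up
RT 108: heading 267 -> 159
RT 60: heading 159 -> 99
FD 14: (1,0) -> (-1.19,13.828) [heading=99, move]
FD 7: (-1.19,13.828) -> (-2.285,20.741) [heading=99, move]
FD 6: (-2.285,20.741) -> (-3.224,26.668) [heading=99, move]
PU: pen up
PD: pen down
FD 20: (-3.224,26.668) -> (-6.352,46.421) [heading=99, draw]
Final: pos=(-6.352,46.421), heading=99, 3 segment(s) drawn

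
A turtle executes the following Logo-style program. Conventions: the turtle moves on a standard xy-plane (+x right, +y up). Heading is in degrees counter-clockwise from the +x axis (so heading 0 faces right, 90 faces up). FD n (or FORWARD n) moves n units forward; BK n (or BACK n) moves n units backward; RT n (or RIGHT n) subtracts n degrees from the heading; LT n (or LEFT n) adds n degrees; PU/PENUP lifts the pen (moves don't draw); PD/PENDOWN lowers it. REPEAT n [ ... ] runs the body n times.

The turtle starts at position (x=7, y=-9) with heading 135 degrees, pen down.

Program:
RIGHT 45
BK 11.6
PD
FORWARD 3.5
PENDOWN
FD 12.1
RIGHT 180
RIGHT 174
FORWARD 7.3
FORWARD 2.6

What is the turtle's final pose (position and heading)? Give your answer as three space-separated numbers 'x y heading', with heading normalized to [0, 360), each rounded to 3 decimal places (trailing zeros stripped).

Answer: 5.965 4.846 96

Derivation:
Executing turtle program step by step:
Start: pos=(7,-9), heading=135, pen down
RT 45: heading 135 -> 90
BK 11.6: (7,-9) -> (7,-20.6) [heading=90, draw]
PD: pen down
FD 3.5: (7,-20.6) -> (7,-17.1) [heading=90, draw]
PD: pen down
FD 12.1: (7,-17.1) -> (7,-5) [heading=90, draw]
RT 180: heading 90 -> 270
RT 174: heading 270 -> 96
FD 7.3: (7,-5) -> (6.237,2.26) [heading=96, draw]
FD 2.6: (6.237,2.26) -> (5.965,4.846) [heading=96, draw]
Final: pos=(5.965,4.846), heading=96, 5 segment(s) drawn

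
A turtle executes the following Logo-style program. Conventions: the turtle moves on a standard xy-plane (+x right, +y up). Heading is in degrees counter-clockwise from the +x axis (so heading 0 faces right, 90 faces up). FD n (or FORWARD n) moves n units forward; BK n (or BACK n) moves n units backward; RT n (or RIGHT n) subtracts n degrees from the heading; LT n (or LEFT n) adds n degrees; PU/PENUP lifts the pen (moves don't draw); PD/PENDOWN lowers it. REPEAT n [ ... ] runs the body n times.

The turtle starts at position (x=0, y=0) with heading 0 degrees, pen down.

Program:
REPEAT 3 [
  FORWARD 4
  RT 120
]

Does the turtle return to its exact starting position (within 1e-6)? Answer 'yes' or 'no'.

Executing turtle program step by step:
Start: pos=(0,0), heading=0, pen down
REPEAT 3 [
  -- iteration 1/3 --
  FD 4: (0,0) -> (4,0) [heading=0, draw]
  RT 120: heading 0 -> 240
  -- iteration 2/3 --
  FD 4: (4,0) -> (2,-3.464) [heading=240, draw]
  RT 120: heading 240 -> 120
  -- iteration 3/3 --
  FD 4: (2,-3.464) -> (0,0) [heading=120, draw]
  RT 120: heading 120 -> 0
]
Final: pos=(0,0), heading=0, 3 segment(s) drawn

Start position: (0, 0)
Final position: (0, 0)
Distance = 0; < 1e-6 -> CLOSED

Answer: yes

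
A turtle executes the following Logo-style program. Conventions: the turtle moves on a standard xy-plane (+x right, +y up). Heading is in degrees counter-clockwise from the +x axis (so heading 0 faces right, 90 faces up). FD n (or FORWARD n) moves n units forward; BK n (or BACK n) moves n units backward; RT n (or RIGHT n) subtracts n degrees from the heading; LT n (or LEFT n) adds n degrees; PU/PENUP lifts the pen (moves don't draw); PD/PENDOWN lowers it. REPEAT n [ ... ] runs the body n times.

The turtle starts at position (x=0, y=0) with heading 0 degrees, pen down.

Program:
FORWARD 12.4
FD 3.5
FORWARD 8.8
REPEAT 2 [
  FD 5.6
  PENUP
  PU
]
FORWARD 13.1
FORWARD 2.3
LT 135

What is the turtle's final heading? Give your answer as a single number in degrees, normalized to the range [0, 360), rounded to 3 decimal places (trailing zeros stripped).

Executing turtle program step by step:
Start: pos=(0,0), heading=0, pen down
FD 12.4: (0,0) -> (12.4,0) [heading=0, draw]
FD 3.5: (12.4,0) -> (15.9,0) [heading=0, draw]
FD 8.8: (15.9,0) -> (24.7,0) [heading=0, draw]
REPEAT 2 [
  -- iteration 1/2 --
  FD 5.6: (24.7,0) -> (30.3,0) [heading=0, draw]
  PU: pen up
  PU: pen up
  -- iteration 2/2 --
  FD 5.6: (30.3,0) -> (35.9,0) [heading=0, move]
  PU: pen up
  PU: pen up
]
FD 13.1: (35.9,0) -> (49,0) [heading=0, move]
FD 2.3: (49,0) -> (51.3,0) [heading=0, move]
LT 135: heading 0 -> 135
Final: pos=(51.3,0), heading=135, 4 segment(s) drawn

Answer: 135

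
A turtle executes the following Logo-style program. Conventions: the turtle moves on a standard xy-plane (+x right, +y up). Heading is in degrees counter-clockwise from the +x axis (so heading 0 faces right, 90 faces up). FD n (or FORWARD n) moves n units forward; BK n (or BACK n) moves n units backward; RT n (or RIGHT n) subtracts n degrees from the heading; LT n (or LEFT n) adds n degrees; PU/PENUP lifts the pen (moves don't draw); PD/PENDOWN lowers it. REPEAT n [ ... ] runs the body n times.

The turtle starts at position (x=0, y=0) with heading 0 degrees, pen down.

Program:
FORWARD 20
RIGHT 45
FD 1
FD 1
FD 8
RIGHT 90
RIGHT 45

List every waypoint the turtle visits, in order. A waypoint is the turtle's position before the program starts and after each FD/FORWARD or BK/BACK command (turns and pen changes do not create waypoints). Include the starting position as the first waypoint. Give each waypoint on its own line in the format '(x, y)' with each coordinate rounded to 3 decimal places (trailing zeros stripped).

Executing turtle program step by step:
Start: pos=(0,0), heading=0, pen down
FD 20: (0,0) -> (20,0) [heading=0, draw]
RT 45: heading 0 -> 315
FD 1: (20,0) -> (20.707,-0.707) [heading=315, draw]
FD 1: (20.707,-0.707) -> (21.414,-1.414) [heading=315, draw]
FD 8: (21.414,-1.414) -> (27.071,-7.071) [heading=315, draw]
RT 90: heading 315 -> 225
RT 45: heading 225 -> 180
Final: pos=(27.071,-7.071), heading=180, 4 segment(s) drawn
Waypoints (5 total):
(0, 0)
(20, 0)
(20.707, -0.707)
(21.414, -1.414)
(27.071, -7.071)

Answer: (0, 0)
(20, 0)
(20.707, -0.707)
(21.414, -1.414)
(27.071, -7.071)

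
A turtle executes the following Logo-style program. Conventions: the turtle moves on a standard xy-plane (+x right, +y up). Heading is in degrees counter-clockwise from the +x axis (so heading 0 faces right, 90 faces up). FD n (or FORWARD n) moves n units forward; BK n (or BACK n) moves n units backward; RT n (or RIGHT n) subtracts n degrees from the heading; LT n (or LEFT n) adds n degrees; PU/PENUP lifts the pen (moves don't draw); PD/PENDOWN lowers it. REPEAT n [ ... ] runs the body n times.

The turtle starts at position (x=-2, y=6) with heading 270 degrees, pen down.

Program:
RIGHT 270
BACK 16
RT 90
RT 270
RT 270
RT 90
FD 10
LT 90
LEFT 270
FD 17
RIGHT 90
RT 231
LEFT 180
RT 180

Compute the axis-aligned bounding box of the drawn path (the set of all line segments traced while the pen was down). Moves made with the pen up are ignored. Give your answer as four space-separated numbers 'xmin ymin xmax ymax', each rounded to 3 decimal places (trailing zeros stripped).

Answer: -18 6 9 6

Derivation:
Executing turtle program step by step:
Start: pos=(-2,6), heading=270, pen down
RT 270: heading 270 -> 0
BK 16: (-2,6) -> (-18,6) [heading=0, draw]
RT 90: heading 0 -> 270
RT 270: heading 270 -> 0
RT 270: heading 0 -> 90
RT 90: heading 90 -> 0
FD 10: (-18,6) -> (-8,6) [heading=0, draw]
LT 90: heading 0 -> 90
LT 270: heading 90 -> 0
FD 17: (-8,6) -> (9,6) [heading=0, draw]
RT 90: heading 0 -> 270
RT 231: heading 270 -> 39
LT 180: heading 39 -> 219
RT 180: heading 219 -> 39
Final: pos=(9,6), heading=39, 3 segment(s) drawn

Segment endpoints: x in {-18, -8, -2, 9}, y in {6, 6, 6}
xmin=-18, ymin=6, xmax=9, ymax=6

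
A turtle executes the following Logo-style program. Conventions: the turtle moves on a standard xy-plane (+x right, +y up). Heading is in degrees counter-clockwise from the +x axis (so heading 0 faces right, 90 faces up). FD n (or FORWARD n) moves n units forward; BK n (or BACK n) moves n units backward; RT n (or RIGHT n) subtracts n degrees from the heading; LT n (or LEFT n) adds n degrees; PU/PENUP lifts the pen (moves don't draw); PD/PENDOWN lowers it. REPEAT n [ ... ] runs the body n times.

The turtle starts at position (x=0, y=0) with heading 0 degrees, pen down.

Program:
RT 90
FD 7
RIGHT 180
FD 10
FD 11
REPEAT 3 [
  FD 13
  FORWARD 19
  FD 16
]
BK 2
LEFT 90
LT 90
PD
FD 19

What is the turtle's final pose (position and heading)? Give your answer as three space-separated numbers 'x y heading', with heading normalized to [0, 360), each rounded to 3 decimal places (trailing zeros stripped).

Executing turtle program step by step:
Start: pos=(0,0), heading=0, pen down
RT 90: heading 0 -> 270
FD 7: (0,0) -> (0,-7) [heading=270, draw]
RT 180: heading 270 -> 90
FD 10: (0,-7) -> (0,3) [heading=90, draw]
FD 11: (0,3) -> (0,14) [heading=90, draw]
REPEAT 3 [
  -- iteration 1/3 --
  FD 13: (0,14) -> (0,27) [heading=90, draw]
  FD 19: (0,27) -> (0,46) [heading=90, draw]
  FD 16: (0,46) -> (0,62) [heading=90, draw]
  -- iteration 2/3 --
  FD 13: (0,62) -> (0,75) [heading=90, draw]
  FD 19: (0,75) -> (0,94) [heading=90, draw]
  FD 16: (0,94) -> (0,110) [heading=90, draw]
  -- iteration 3/3 --
  FD 13: (0,110) -> (0,123) [heading=90, draw]
  FD 19: (0,123) -> (0,142) [heading=90, draw]
  FD 16: (0,142) -> (0,158) [heading=90, draw]
]
BK 2: (0,158) -> (0,156) [heading=90, draw]
LT 90: heading 90 -> 180
LT 90: heading 180 -> 270
PD: pen down
FD 19: (0,156) -> (0,137) [heading=270, draw]
Final: pos=(0,137), heading=270, 14 segment(s) drawn

Answer: 0 137 270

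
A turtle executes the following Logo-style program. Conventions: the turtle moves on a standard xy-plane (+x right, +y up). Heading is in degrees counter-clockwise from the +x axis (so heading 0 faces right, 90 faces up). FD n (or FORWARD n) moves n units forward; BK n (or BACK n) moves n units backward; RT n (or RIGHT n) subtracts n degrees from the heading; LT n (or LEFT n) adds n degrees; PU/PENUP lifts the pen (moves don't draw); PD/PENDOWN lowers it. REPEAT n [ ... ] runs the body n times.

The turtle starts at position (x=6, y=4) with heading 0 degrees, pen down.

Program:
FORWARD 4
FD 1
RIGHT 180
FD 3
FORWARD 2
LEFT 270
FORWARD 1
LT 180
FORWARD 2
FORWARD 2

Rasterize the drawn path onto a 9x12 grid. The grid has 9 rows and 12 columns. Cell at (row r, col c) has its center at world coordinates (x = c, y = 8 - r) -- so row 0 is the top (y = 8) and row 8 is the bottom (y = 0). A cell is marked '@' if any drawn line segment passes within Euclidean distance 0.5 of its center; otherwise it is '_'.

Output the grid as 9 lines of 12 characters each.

Answer: ____________
____________
____________
______@_____
______@@@@@@
______@_____
______@_____
______@_____
____________

Derivation:
Segment 0: (6,4) -> (10,4)
Segment 1: (10,4) -> (11,4)
Segment 2: (11,4) -> (8,4)
Segment 3: (8,4) -> (6,4)
Segment 4: (6,4) -> (6,5)
Segment 5: (6,5) -> (6,3)
Segment 6: (6,3) -> (6,1)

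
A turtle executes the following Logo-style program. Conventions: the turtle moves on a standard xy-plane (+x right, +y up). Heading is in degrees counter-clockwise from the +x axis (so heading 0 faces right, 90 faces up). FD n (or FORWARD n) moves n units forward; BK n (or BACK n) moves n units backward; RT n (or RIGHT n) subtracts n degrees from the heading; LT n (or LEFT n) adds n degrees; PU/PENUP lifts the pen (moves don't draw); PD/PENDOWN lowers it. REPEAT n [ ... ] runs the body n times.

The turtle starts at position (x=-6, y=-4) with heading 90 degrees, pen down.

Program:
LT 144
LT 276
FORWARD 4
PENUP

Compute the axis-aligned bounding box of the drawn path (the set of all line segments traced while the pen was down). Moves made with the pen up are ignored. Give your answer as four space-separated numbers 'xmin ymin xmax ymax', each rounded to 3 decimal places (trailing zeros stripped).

Answer: -9.464 -4 -6 -2

Derivation:
Executing turtle program step by step:
Start: pos=(-6,-4), heading=90, pen down
LT 144: heading 90 -> 234
LT 276: heading 234 -> 150
FD 4: (-6,-4) -> (-9.464,-2) [heading=150, draw]
PU: pen up
Final: pos=(-9.464,-2), heading=150, 1 segment(s) drawn

Segment endpoints: x in {-9.464, -6}, y in {-4, -2}
xmin=-9.464, ymin=-4, xmax=-6, ymax=-2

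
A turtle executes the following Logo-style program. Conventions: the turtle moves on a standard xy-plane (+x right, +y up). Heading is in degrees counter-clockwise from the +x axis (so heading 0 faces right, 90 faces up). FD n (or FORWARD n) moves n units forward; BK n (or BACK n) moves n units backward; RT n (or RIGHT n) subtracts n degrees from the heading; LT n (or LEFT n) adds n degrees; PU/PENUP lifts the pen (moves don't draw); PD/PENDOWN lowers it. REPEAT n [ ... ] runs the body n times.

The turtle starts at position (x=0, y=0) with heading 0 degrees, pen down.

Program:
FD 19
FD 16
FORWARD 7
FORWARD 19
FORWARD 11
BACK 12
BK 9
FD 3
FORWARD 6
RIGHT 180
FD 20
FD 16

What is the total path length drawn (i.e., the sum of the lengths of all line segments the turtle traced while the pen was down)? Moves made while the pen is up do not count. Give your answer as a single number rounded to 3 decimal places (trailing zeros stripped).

Answer: 138

Derivation:
Executing turtle program step by step:
Start: pos=(0,0), heading=0, pen down
FD 19: (0,0) -> (19,0) [heading=0, draw]
FD 16: (19,0) -> (35,0) [heading=0, draw]
FD 7: (35,0) -> (42,0) [heading=0, draw]
FD 19: (42,0) -> (61,0) [heading=0, draw]
FD 11: (61,0) -> (72,0) [heading=0, draw]
BK 12: (72,0) -> (60,0) [heading=0, draw]
BK 9: (60,0) -> (51,0) [heading=0, draw]
FD 3: (51,0) -> (54,0) [heading=0, draw]
FD 6: (54,0) -> (60,0) [heading=0, draw]
RT 180: heading 0 -> 180
FD 20: (60,0) -> (40,0) [heading=180, draw]
FD 16: (40,0) -> (24,0) [heading=180, draw]
Final: pos=(24,0), heading=180, 11 segment(s) drawn

Segment lengths:
  seg 1: (0,0) -> (19,0), length = 19
  seg 2: (19,0) -> (35,0), length = 16
  seg 3: (35,0) -> (42,0), length = 7
  seg 4: (42,0) -> (61,0), length = 19
  seg 5: (61,0) -> (72,0), length = 11
  seg 6: (72,0) -> (60,0), length = 12
  seg 7: (60,0) -> (51,0), length = 9
  seg 8: (51,0) -> (54,0), length = 3
  seg 9: (54,0) -> (60,0), length = 6
  seg 10: (60,0) -> (40,0), length = 20
  seg 11: (40,0) -> (24,0), length = 16
Total = 138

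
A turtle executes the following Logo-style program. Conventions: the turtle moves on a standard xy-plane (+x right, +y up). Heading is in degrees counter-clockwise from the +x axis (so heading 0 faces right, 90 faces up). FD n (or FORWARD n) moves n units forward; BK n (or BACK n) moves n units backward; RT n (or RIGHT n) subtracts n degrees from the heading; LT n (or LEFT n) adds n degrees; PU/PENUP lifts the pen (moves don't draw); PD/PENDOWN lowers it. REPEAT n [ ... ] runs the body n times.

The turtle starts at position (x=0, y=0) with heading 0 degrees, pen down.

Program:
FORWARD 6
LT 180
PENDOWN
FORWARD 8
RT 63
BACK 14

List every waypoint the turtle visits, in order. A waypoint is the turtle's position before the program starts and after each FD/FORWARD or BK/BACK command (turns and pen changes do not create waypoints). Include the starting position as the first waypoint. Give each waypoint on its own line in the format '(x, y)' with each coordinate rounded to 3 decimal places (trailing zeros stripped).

Executing turtle program step by step:
Start: pos=(0,0), heading=0, pen down
FD 6: (0,0) -> (6,0) [heading=0, draw]
LT 180: heading 0 -> 180
PD: pen down
FD 8: (6,0) -> (-2,0) [heading=180, draw]
RT 63: heading 180 -> 117
BK 14: (-2,0) -> (4.356,-12.474) [heading=117, draw]
Final: pos=(4.356,-12.474), heading=117, 3 segment(s) drawn
Waypoints (4 total):
(0, 0)
(6, 0)
(-2, 0)
(4.356, -12.474)

Answer: (0, 0)
(6, 0)
(-2, 0)
(4.356, -12.474)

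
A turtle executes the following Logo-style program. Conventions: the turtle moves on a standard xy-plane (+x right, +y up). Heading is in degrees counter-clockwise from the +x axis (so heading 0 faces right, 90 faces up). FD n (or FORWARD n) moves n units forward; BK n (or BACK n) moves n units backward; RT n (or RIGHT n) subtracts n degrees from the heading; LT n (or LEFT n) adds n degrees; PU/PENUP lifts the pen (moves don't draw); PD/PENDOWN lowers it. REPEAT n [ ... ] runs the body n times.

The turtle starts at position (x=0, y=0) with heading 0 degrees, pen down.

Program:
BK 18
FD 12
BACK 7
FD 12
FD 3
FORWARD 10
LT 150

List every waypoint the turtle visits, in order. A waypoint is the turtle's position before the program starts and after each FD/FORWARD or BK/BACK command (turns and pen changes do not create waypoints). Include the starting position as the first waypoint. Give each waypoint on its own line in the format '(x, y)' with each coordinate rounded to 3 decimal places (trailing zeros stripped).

Executing turtle program step by step:
Start: pos=(0,0), heading=0, pen down
BK 18: (0,0) -> (-18,0) [heading=0, draw]
FD 12: (-18,0) -> (-6,0) [heading=0, draw]
BK 7: (-6,0) -> (-13,0) [heading=0, draw]
FD 12: (-13,0) -> (-1,0) [heading=0, draw]
FD 3: (-1,0) -> (2,0) [heading=0, draw]
FD 10: (2,0) -> (12,0) [heading=0, draw]
LT 150: heading 0 -> 150
Final: pos=(12,0), heading=150, 6 segment(s) drawn
Waypoints (7 total):
(0, 0)
(-18, 0)
(-6, 0)
(-13, 0)
(-1, 0)
(2, 0)
(12, 0)

Answer: (0, 0)
(-18, 0)
(-6, 0)
(-13, 0)
(-1, 0)
(2, 0)
(12, 0)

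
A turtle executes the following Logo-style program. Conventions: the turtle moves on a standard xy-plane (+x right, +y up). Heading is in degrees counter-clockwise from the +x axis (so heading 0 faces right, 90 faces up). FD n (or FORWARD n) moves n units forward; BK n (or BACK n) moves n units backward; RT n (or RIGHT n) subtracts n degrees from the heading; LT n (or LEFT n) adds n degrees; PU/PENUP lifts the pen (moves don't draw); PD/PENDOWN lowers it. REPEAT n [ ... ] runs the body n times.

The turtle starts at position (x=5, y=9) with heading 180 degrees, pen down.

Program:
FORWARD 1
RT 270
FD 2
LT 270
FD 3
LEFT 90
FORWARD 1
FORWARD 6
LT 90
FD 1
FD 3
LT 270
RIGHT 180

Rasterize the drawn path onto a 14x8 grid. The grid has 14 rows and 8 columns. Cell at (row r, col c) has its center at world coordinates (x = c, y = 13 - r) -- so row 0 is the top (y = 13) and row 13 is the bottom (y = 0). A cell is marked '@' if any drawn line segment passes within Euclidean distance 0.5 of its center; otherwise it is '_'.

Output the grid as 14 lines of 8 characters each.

Answer: ________
________
________
________
____@@__
____@___
_@@@@___
_@______
_@______
_@______
_@______
_@______
_@______
_@@@@@__

Derivation:
Segment 0: (5,9) -> (4,9)
Segment 1: (4,9) -> (4,7)
Segment 2: (4,7) -> (1,7)
Segment 3: (1,7) -> (1,6)
Segment 4: (1,6) -> (1,0)
Segment 5: (1,0) -> (2,-0)
Segment 6: (2,-0) -> (5,-0)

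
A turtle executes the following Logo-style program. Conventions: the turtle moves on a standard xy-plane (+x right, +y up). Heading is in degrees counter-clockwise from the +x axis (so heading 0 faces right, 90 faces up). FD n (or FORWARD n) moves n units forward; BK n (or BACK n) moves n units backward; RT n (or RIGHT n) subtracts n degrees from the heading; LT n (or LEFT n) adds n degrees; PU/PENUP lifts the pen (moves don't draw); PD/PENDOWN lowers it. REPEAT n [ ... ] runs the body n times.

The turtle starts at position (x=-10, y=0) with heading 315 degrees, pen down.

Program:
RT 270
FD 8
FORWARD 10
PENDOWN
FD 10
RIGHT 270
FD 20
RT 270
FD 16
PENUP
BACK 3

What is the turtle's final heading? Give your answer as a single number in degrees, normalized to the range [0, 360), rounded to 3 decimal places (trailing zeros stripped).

Executing turtle program step by step:
Start: pos=(-10,0), heading=315, pen down
RT 270: heading 315 -> 45
FD 8: (-10,0) -> (-4.343,5.657) [heading=45, draw]
FD 10: (-4.343,5.657) -> (2.728,12.728) [heading=45, draw]
PD: pen down
FD 10: (2.728,12.728) -> (9.799,19.799) [heading=45, draw]
RT 270: heading 45 -> 135
FD 20: (9.799,19.799) -> (-4.343,33.941) [heading=135, draw]
RT 270: heading 135 -> 225
FD 16: (-4.343,33.941) -> (-15.657,22.627) [heading=225, draw]
PU: pen up
BK 3: (-15.657,22.627) -> (-13.536,24.749) [heading=225, move]
Final: pos=(-13.536,24.749), heading=225, 5 segment(s) drawn

Answer: 225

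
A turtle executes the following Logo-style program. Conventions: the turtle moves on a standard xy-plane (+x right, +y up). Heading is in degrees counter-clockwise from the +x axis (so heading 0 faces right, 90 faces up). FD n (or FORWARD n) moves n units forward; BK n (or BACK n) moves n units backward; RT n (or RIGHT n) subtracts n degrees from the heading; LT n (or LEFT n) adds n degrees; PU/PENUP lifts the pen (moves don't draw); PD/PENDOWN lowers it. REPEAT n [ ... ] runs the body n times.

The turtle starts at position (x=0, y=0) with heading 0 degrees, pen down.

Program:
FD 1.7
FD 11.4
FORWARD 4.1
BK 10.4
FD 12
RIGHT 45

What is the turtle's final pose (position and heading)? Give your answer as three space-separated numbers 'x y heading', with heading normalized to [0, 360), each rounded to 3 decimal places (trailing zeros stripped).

Answer: 18.8 0 315

Derivation:
Executing turtle program step by step:
Start: pos=(0,0), heading=0, pen down
FD 1.7: (0,0) -> (1.7,0) [heading=0, draw]
FD 11.4: (1.7,0) -> (13.1,0) [heading=0, draw]
FD 4.1: (13.1,0) -> (17.2,0) [heading=0, draw]
BK 10.4: (17.2,0) -> (6.8,0) [heading=0, draw]
FD 12: (6.8,0) -> (18.8,0) [heading=0, draw]
RT 45: heading 0 -> 315
Final: pos=(18.8,0), heading=315, 5 segment(s) drawn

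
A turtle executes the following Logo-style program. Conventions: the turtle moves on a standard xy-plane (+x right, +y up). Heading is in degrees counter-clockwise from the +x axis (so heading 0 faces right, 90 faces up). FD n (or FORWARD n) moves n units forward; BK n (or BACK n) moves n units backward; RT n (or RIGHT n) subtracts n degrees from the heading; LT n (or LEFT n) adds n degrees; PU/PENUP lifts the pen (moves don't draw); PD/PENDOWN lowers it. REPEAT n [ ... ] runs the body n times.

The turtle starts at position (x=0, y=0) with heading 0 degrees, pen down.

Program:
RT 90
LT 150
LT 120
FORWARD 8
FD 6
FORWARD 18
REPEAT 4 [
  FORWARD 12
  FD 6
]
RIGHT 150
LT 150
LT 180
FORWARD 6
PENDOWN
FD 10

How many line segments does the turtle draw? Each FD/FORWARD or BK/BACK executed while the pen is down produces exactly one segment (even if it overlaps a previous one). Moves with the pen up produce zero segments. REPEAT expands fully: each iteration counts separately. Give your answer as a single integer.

Executing turtle program step by step:
Start: pos=(0,0), heading=0, pen down
RT 90: heading 0 -> 270
LT 150: heading 270 -> 60
LT 120: heading 60 -> 180
FD 8: (0,0) -> (-8,0) [heading=180, draw]
FD 6: (-8,0) -> (-14,0) [heading=180, draw]
FD 18: (-14,0) -> (-32,0) [heading=180, draw]
REPEAT 4 [
  -- iteration 1/4 --
  FD 12: (-32,0) -> (-44,0) [heading=180, draw]
  FD 6: (-44,0) -> (-50,0) [heading=180, draw]
  -- iteration 2/4 --
  FD 12: (-50,0) -> (-62,0) [heading=180, draw]
  FD 6: (-62,0) -> (-68,0) [heading=180, draw]
  -- iteration 3/4 --
  FD 12: (-68,0) -> (-80,0) [heading=180, draw]
  FD 6: (-80,0) -> (-86,0) [heading=180, draw]
  -- iteration 4/4 --
  FD 12: (-86,0) -> (-98,0) [heading=180, draw]
  FD 6: (-98,0) -> (-104,0) [heading=180, draw]
]
RT 150: heading 180 -> 30
LT 150: heading 30 -> 180
LT 180: heading 180 -> 0
FD 6: (-104,0) -> (-98,0) [heading=0, draw]
PD: pen down
FD 10: (-98,0) -> (-88,0) [heading=0, draw]
Final: pos=(-88,0), heading=0, 13 segment(s) drawn
Segments drawn: 13

Answer: 13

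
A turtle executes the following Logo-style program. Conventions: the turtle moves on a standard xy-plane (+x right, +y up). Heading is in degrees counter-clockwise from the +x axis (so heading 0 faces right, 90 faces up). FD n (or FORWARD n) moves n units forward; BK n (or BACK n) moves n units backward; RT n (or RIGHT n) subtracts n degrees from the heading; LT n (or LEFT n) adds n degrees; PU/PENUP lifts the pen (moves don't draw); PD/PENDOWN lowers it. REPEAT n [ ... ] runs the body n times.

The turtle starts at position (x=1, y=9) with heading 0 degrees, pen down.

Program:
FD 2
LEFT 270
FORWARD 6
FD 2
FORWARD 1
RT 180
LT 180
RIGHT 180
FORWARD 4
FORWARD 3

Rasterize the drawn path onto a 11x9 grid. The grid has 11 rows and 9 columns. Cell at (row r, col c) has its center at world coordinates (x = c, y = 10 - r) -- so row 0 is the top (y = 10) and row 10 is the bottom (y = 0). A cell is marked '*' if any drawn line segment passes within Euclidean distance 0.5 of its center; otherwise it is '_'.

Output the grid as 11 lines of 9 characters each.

Segment 0: (1,9) -> (3,9)
Segment 1: (3,9) -> (3,3)
Segment 2: (3,3) -> (3,1)
Segment 3: (3,1) -> (3,0)
Segment 4: (3,0) -> (3,4)
Segment 5: (3,4) -> (3,7)

Answer: _________
_***_____
___*_____
___*_____
___*_____
___*_____
___*_____
___*_____
___*_____
___*_____
___*_____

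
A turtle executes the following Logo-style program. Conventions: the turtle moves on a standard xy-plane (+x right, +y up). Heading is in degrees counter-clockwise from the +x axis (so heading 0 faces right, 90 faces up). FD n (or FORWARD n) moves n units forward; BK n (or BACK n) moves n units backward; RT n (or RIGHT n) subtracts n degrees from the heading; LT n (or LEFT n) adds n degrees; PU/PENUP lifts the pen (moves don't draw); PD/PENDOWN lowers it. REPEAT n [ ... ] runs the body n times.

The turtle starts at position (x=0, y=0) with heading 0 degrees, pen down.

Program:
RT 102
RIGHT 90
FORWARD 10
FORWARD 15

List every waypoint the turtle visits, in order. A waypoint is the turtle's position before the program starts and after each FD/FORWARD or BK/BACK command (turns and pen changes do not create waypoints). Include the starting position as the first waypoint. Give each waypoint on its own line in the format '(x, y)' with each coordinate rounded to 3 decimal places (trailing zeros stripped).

Answer: (0, 0)
(-9.781, 2.079)
(-24.454, 5.198)

Derivation:
Executing turtle program step by step:
Start: pos=(0,0), heading=0, pen down
RT 102: heading 0 -> 258
RT 90: heading 258 -> 168
FD 10: (0,0) -> (-9.781,2.079) [heading=168, draw]
FD 15: (-9.781,2.079) -> (-24.454,5.198) [heading=168, draw]
Final: pos=(-24.454,5.198), heading=168, 2 segment(s) drawn
Waypoints (3 total):
(0, 0)
(-9.781, 2.079)
(-24.454, 5.198)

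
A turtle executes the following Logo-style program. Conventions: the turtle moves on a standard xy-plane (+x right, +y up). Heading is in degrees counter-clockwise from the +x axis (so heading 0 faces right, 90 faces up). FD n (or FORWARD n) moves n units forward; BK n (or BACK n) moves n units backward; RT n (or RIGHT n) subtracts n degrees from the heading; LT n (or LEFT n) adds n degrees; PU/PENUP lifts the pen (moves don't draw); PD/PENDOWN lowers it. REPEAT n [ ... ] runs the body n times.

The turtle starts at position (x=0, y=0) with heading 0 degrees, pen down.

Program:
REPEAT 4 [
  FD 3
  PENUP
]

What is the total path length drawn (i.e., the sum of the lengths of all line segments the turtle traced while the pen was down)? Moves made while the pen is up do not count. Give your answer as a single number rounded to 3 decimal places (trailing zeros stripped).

Answer: 3

Derivation:
Executing turtle program step by step:
Start: pos=(0,0), heading=0, pen down
REPEAT 4 [
  -- iteration 1/4 --
  FD 3: (0,0) -> (3,0) [heading=0, draw]
  PU: pen up
  -- iteration 2/4 --
  FD 3: (3,0) -> (6,0) [heading=0, move]
  PU: pen up
  -- iteration 3/4 --
  FD 3: (6,0) -> (9,0) [heading=0, move]
  PU: pen up
  -- iteration 4/4 --
  FD 3: (9,0) -> (12,0) [heading=0, move]
  PU: pen up
]
Final: pos=(12,0), heading=0, 1 segment(s) drawn

Segment lengths:
  seg 1: (0,0) -> (3,0), length = 3
Total = 3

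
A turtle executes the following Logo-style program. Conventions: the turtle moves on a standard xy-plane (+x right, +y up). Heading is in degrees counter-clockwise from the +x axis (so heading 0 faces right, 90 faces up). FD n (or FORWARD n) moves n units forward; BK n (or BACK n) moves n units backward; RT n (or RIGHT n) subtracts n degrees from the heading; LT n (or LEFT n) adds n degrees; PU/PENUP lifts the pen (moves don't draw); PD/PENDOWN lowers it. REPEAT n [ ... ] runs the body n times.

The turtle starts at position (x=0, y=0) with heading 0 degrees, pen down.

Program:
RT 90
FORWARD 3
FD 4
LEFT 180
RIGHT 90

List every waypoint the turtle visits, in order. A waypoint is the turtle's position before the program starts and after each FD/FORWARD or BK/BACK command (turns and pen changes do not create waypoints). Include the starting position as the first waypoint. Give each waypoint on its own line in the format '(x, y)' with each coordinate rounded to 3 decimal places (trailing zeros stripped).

Executing turtle program step by step:
Start: pos=(0,0), heading=0, pen down
RT 90: heading 0 -> 270
FD 3: (0,0) -> (0,-3) [heading=270, draw]
FD 4: (0,-3) -> (0,-7) [heading=270, draw]
LT 180: heading 270 -> 90
RT 90: heading 90 -> 0
Final: pos=(0,-7), heading=0, 2 segment(s) drawn
Waypoints (3 total):
(0, 0)
(0, -3)
(0, -7)

Answer: (0, 0)
(0, -3)
(0, -7)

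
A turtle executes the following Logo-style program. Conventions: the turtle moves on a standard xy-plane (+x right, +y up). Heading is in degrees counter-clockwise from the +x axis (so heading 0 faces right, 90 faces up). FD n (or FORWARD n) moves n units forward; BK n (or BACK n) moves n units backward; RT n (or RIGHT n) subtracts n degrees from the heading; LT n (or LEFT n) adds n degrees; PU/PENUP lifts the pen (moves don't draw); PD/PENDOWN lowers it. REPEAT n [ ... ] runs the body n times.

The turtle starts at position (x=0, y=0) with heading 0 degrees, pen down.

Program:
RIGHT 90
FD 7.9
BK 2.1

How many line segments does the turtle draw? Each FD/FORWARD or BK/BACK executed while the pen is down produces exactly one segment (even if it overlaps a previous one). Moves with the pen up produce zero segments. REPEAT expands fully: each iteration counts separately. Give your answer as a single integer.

Answer: 2

Derivation:
Executing turtle program step by step:
Start: pos=(0,0), heading=0, pen down
RT 90: heading 0 -> 270
FD 7.9: (0,0) -> (0,-7.9) [heading=270, draw]
BK 2.1: (0,-7.9) -> (0,-5.8) [heading=270, draw]
Final: pos=(0,-5.8), heading=270, 2 segment(s) drawn
Segments drawn: 2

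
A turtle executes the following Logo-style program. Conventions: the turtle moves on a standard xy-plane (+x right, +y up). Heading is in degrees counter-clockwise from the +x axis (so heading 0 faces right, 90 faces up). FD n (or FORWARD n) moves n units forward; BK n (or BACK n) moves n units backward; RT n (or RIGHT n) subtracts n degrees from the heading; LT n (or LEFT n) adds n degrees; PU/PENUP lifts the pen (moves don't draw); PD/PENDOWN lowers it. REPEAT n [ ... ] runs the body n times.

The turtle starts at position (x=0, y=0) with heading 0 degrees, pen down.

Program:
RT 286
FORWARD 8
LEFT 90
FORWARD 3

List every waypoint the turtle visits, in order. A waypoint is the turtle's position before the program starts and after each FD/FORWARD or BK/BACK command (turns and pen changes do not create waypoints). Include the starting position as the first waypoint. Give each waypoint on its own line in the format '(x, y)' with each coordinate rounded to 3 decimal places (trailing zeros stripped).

Executing turtle program step by step:
Start: pos=(0,0), heading=0, pen down
RT 286: heading 0 -> 74
FD 8: (0,0) -> (2.205,7.69) [heading=74, draw]
LT 90: heading 74 -> 164
FD 3: (2.205,7.69) -> (-0.679,8.517) [heading=164, draw]
Final: pos=(-0.679,8.517), heading=164, 2 segment(s) drawn
Waypoints (3 total):
(0, 0)
(2.205, 7.69)
(-0.679, 8.517)

Answer: (0, 0)
(2.205, 7.69)
(-0.679, 8.517)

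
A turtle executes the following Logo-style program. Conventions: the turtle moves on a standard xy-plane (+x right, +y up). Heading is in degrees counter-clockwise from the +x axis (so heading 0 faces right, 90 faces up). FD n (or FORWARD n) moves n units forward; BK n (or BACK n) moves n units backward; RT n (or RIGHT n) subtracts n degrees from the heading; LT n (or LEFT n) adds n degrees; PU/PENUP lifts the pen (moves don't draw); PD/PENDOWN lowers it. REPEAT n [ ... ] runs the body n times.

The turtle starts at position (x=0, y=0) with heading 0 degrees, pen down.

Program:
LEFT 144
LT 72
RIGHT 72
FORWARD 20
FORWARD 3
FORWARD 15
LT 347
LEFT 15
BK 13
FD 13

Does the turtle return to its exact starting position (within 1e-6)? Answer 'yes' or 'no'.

Answer: no

Derivation:
Executing turtle program step by step:
Start: pos=(0,0), heading=0, pen down
LT 144: heading 0 -> 144
LT 72: heading 144 -> 216
RT 72: heading 216 -> 144
FD 20: (0,0) -> (-16.18,11.756) [heading=144, draw]
FD 3: (-16.18,11.756) -> (-18.607,13.519) [heading=144, draw]
FD 15: (-18.607,13.519) -> (-30.743,22.336) [heading=144, draw]
LT 347: heading 144 -> 131
LT 15: heading 131 -> 146
BK 13: (-30.743,22.336) -> (-19.965,15.066) [heading=146, draw]
FD 13: (-19.965,15.066) -> (-30.743,22.336) [heading=146, draw]
Final: pos=(-30.743,22.336), heading=146, 5 segment(s) drawn

Start position: (0, 0)
Final position: (-30.743, 22.336)
Distance = 38; >= 1e-6 -> NOT closed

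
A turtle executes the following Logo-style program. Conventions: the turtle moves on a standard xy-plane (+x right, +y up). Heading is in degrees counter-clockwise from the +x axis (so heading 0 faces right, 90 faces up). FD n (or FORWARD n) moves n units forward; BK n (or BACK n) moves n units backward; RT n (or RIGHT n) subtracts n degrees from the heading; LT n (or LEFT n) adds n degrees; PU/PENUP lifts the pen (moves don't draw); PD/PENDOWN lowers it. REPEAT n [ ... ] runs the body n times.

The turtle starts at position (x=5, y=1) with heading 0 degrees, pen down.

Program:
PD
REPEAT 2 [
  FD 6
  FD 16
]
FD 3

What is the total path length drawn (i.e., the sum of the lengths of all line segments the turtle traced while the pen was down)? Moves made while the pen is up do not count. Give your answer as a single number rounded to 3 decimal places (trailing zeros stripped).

Answer: 47

Derivation:
Executing turtle program step by step:
Start: pos=(5,1), heading=0, pen down
PD: pen down
REPEAT 2 [
  -- iteration 1/2 --
  FD 6: (5,1) -> (11,1) [heading=0, draw]
  FD 16: (11,1) -> (27,1) [heading=0, draw]
  -- iteration 2/2 --
  FD 6: (27,1) -> (33,1) [heading=0, draw]
  FD 16: (33,1) -> (49,1) [heading=0, draw]
]
FD 3: (49,1) -> (52,1) [heading=0, draw]
Final: pos=(52,1), heading=0, 5 segment(s) drawn

Segment lengths:
  seg 1: (5,1) -> (11,1), length = 6
  seg 2: (11,1) -> (27,1), length = 16
  seg 3: (27,1) -> (33,1), length = 6
  seg 4: (33,1) -> (49,1), length = 16
  seg 5: (49,1) -> (52,1), length = 3
Total = 47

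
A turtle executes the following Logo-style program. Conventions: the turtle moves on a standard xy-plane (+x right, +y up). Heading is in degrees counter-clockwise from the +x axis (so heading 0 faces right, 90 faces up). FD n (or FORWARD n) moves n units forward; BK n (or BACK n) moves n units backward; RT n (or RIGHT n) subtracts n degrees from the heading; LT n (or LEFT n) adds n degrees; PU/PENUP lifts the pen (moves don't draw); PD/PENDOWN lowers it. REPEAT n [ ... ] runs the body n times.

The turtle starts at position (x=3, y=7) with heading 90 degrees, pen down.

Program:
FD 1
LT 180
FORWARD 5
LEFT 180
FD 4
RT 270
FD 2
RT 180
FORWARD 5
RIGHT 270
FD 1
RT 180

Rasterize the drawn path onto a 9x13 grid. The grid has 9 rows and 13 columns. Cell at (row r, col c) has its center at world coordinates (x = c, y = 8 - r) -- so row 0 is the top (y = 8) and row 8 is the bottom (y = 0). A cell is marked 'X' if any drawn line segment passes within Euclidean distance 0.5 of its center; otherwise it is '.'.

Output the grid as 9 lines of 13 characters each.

Answer: ...X..X......
.XXXXXX......
...X.........
...X.........
...X.........
...X.........
.............
.............
.............

Derivation:
Segment 0: (3,7) -> (3,8)
Segment 1: (3,8) -> (3,3)
Segment 2: (3,3) -> (3,7)
Segment 3: (3,7) -> (1,7)
Segment 4: (1,7) -> (6,7)
Segment 5: (6,7) -> (6,8)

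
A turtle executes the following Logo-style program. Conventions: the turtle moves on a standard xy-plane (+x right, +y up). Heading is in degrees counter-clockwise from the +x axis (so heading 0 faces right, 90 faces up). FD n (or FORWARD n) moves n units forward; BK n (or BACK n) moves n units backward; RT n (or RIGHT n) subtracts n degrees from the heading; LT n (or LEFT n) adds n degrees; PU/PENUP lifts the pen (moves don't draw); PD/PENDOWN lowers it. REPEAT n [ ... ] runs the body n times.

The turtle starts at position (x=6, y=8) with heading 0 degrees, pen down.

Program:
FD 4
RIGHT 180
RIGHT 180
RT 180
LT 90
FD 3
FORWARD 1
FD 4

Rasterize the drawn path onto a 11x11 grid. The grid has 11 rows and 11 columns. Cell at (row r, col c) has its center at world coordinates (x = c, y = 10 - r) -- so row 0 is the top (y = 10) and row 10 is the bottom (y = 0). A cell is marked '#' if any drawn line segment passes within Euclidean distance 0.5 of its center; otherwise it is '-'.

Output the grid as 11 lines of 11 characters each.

Segment 0: (6,8) -> (10,8)
Segment 1: (10,8) -> (10,5)
Segment 2: (10,5) -> (10,4)
Segment 3: (10,4) -> (10,0)

Answer: -----------
-----------
------#####
----------#
----------#
----------#
----------#
----------#
----------#
----------#
----------#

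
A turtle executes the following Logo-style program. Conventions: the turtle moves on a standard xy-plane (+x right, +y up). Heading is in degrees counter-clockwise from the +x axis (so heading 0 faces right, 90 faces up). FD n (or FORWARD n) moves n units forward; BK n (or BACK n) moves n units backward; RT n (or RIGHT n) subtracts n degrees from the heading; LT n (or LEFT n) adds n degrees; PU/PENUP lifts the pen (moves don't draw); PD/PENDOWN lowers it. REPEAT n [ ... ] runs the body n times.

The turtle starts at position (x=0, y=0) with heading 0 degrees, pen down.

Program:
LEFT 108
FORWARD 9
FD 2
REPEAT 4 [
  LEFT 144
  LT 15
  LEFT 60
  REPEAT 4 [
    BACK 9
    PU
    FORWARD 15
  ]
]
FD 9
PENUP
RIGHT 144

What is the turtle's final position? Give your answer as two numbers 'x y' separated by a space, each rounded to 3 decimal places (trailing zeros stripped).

Answer: 6.382 -20.967

Derivation:
Executing turtle program step by step:
Start: pos=(0,0), heading=0, pen down
LT 108: heading 0 -> 108
FD 9: (0,0) -> (-2.781,8.56) [heading=108, draw]
FD 2: (-2.781,8.56) -> (-3.399,10.462) [heading=108, draw]
REPEAT 4 [
  -- iteration 1/4 --
  LT 144: heading 108 -> 252
  LT 15: heading 252 -> 267
  LT 60: heading 267 -> 327
  REPEAT 4 [
    -- iteration 1/4 --
    BK 9: (-3.399,10.462) -> (-10.947,15.363) [heading=327, draw]
    PU: pen up
    FD 15: (-10.947,15.363) -> (1.633,7.194) [heading=327, move]
    -- iteration 2/4 --
    BK 9: (1.633,7.194) -> (-5.915,12.096) [heading=327, move]
    PU: pen up
    FD 15: (-5.915,12.096) -> (6.665,3.926) [heading=327, move]
    -- iteration 3/4 --
    BK 9: (6.665,3.926) -> (-0.883,8.828) [heading=327, move]
    PU: pen up
    FD 15: (-0.883,8.828) -> (11.697,0.658) [heading=327, move]
    -- iteration 4/4 --
    BK 9: (11.697,0.658) -> (4.149,5.56) [heading=327, move]
    PU: pen up
    FD 15: (4.149,5.56) -> (16.729,-2.61) [heading=327, move]
  ]
  -- iteration 2/4 --
  LT 144: heading 327 -> 111
  LT 15: heading 111 -> 126
  LT 60: heading 126 -> 186
  REPEAT 4 [
    -- iteration 1/4 --
    BK 9: (16.729,-2.61) -> (25.68,-1.669) [heading=186, move]
    PU: pen up
    FD 15: (25.68,-1.669) -> (10.762,-3.237) [heading=186, move]
    -- iteration 2/4 --
    BK 9: (10.762,-3.237) -> (19.712,-2.296) [heading=186, move]
    PU: pen up
    FD 15: (19.712,-2.296) -> (4.795,-3.864) [heading=186, move]
    -- iteration 3/4 --
    BK 9: (4.795,-3.864) -> (13.745,-2.923) [heading=186, move]
    PU: pen up
    FD 15: (13.745,-2.923) -> (-1.172,-4.491) [heading=186, move]
    -- iteration 4/4 --
    BK 9: (-1.172,-4.491) -> (7.778,-3.55) [heading=186, move]
    PU: pen up
    FD 15: (7.778,-3.55) -> (-7.14,-5.118) [heading=186, move]
  ]
  -- iteration 3/4 --
  LT 144: heading 186 -> 330
  LT 15: heading 330 -> 345
  LT 60: heading 345 -> 45
  REPEAT 4 [
    -- iteration 1/4 --
    BK 9: (-7.14,-5.118) -> (-13.504,-11.482) [heading=45, move]
    PU: pen up
    FD 15: (-13.504,-11.482) -> (-2.897,-0.876) [heading=45, move]
    -- iteration 2/4 --
    BK 9: (-2.897,-0.876) -> (-9.261,-7.24) [heading=45, move]
    PU: pen up
    FD 15: (-9.261,-7.24) -> (1.346,3.367) [heading=45, move]
    -- iteration 3/4 --
    BK 9: (1.346,3.367) -> (-5.018,-2.997) [heading=45, move]
    PU: pen up
    FD 15: (-5.018,-2.997) -> (5.588,7.61) [heading=45, move]
    -- iteration 4/4 --
    BK 9: (5.588,7.61) -> (-0.776,1.246) [heading=45, move]
    PU: pen up
    FD 15: (-0.776,1.246) -> (9.831,11.852) [heading=45, move]
  ]
  -- iteration 4/4 --
  LT 144: heading 45 -> 189
  LT 15: heading 189 -> 204
  LT 60: heading 204 -> 264
  REPEAT 4 [
    -- iteration 1/4 --
    BK 9: (9.831,11.852) -> (10.772,20.803) [heading=264, move]
    PU: pen up
    FD 15: (10.772,20.803) -> (9.204,5.885) [heading=264, move]
    -- iteration 2/4 --
    BK 9: (9.204,5.885) -> (10.145,14.836) [heading=264, move]
    PU: pen up
    FD 15: (10.145,14.836) -> (8.577,-0.082) [heading=264, move]
    -- iteration 3/4 --
    BK 9: (8.577,-0.082) -> (9.517,8.869) [heading=264, move]
    PU: pen up
    FD 15: (9.517,8.869) -> (7.949,-6.049) [heading=264, move]
    -- iteration 4/4 --
    BK 9: (7.949,-6.049) -> (8.89,2.901) [heading=264, move]
    PU: pen up
    FD 15: (8.89,2.901) -> (7.322,-12.016) [heading=264, move]
  ]
]
FD 9: (7.322,-12.016) -> (6.382,-20.967) [heading=264, move]
PU: pen up
RT 144: heading 264 -> 120
Final: pos=(6.382,-20.967), heading=120, 3 segment(s) drawn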